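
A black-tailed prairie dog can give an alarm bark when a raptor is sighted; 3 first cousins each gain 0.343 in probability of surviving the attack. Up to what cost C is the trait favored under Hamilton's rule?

r to a first cousin = 0.125 (first cousins share one grandparent pair — two paths of length 4: r = 2·(1/2)^4 = 1/8).
Hamilton's rule: n·r·B > C, so the trait is favored while C < n·r·B = 3·0.125·0.343 = 0.128625.

0.128625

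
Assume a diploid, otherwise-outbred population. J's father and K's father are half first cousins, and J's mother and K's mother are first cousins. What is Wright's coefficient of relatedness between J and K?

0.046875

With two independent routes of shared ancestry, r is the sum of the two contributions.
J and K are related in two ways: half second cousins through their fathers (r = 1/64) and second cousins through their mothers (r = 1/32).
r = 1/64 + 1/32 = 0.046875.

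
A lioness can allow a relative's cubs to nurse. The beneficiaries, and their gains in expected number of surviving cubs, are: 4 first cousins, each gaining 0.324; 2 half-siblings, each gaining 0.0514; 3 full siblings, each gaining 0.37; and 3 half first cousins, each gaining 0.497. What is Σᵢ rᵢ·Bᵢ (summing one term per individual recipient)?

0.8358875

r to a first cousin = 0.125 (first cousins share one grandparent pair — two paths of length 4: r = 2·(1/2)^4 = 1/8).
r to a half-sibling = 1/4 (half-sibs share one parent — one path of length 2: r = (1/2)^2 = 1/4).
r to a full sibling = 0.5 (full sibs share both parents — two paths of length 2: r = 2·(1/2)^2 = 1/2).
r to a half first cousin = 1/16 (half first cousins share one grandparent — one path of length 4: r = (1/2)^4 = 1/16).
Summing one r·B term per recipient: 4·0.125·0.324 + 2·0.25·0.0514 + 3·0.5·0.37 + 3·0.0625·0.497 = 0.8358875.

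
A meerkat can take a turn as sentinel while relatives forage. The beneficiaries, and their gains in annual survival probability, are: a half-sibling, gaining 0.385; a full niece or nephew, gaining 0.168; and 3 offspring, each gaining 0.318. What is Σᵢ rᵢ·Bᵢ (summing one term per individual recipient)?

r to a half-sibling = 1/4 (half-sibs share one parent — one path of length 2: r = (1/2)^2 = 1/4).
r to a full niece or nephew = 0.25 (full aunt/uncle↔niece/nephew: two paths of length 3 through the shared grandparent pair: r = 2·(1/2)^3 = 1/4).
r to an offspring = 1/2 (one parent–offspring link: r = (1/2)^1 = 1/2).
Summing one r·B term per recipient: 1·0.25·0.385 + 1·0.25·0.168 + 3·0.5·0.318 = 0.61525.

0.61525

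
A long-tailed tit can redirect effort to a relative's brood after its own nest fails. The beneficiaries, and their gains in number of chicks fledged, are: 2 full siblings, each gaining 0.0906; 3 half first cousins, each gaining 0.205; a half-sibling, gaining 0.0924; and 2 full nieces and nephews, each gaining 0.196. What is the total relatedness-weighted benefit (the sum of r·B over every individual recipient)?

r to a full sibling = 1/2 (full sibs share both parents — two paths of length 2: r = 2·(1/2)^2 = 1/2).
r to a half first cousin = 1/16 (half first cousins share one grandparent — one path of length 4: r = (1/2)^4 = 1/16).
r to a half-sibling = 0.25 (half-sibs share one parent — one path of length 2: r = (1/2)^2 = 1/4).
r to a full niece or nephew = 0.25 (full aunt/uncle↔niece/nephew: two paths of length 3 through the shared grandparent pair: r = 2·(1/2)^3 = 1/4).
Summing one r·B term per recipient: 2·0.5·0.0906 + 3·0.0625·0.205 + 1·0.25·0.0924 + 2·0.25·0.196 = 0.2501375.

0.2501375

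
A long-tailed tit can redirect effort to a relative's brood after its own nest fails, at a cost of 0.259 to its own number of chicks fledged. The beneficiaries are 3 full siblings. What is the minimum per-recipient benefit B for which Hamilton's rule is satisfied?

0.1727

r to a full sibling = 0.5 (full sibs share both parents — two paths of length 2: r = 2·(1/2)^2 = 1/2).
Hamilton's rule with n recipients of equal r: n·r·B > C, so B > C/(n·r) = 0.259/(3·0.5) = 0.1727.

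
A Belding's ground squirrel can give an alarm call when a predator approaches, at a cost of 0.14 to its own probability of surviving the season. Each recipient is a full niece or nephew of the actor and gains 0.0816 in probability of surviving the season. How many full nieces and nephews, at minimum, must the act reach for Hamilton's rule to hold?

7

r to a full niece or nephew = 1/4 (full aunt/uncle↔niece/nephew: two paths of length 3 through the shared grandparent pair: r = 2·(1/2)^3 = 1/4).
Hamilton's rule: n·r·B > C  ⇒  n > C/(r·B) = 0.14/(0.25·0.0816) = 6.863.
The smallest integer exceeding 6.863 is 7.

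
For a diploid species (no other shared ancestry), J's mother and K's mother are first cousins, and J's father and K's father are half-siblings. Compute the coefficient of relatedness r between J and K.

0.09375

Relatedness sums over independent paths through distinct common ancestors.
J and K are related in two ways: second cousins through their mothers (r = 1/32) and half first cousins through their fathers (r = 1/16).
r = 1/32 + 1/16 = 0.09375.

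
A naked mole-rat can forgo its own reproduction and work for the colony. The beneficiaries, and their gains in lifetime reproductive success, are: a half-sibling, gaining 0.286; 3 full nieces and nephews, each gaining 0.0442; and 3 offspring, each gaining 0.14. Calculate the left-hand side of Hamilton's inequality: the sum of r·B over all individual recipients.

r to a half-sibling = 0.25 (half-sibs share one parent — one path of length 2: r = (1/2)^2 = 1/4).
r to a full niece or nephew = 1/4 (full aunt/uncle↔niece/nephew: two paths of length 3 through the shared grandparent pair: r = 2·(1/2)^3 = 1/4).
r to an offspring = 1/2 (one parent–offspring link: r = (1/2)^1 = 1/2).
Summing one r·B term per recipient: 1·0.25·0.286 + 3·0.25·0.0442 + 3·0.5·0.14 = 0.31465.

0.31465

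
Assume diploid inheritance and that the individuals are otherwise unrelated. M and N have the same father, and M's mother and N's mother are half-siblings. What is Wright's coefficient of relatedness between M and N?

Wright's path rule: contributions from independent ancestry routes add.
M and N are related in two ways: half-sibs through their shared father (r = 1/4) and half first cousins through their mothers (r = 1/16).
r = 1/4 + 1/16 = 0.3125.

0.3125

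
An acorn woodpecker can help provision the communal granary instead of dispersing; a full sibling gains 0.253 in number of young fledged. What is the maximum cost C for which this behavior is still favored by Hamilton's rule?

r to a full sibling = 0.5 (full sibs share both parents — two paths of length 2: r = 2·(1/2)^2 = 1/2).
Hamilton's rule: n·r·B > C, so the trait is favored while C < n·r·B = 1·0.5·0.253 = 0.1265.

0.1265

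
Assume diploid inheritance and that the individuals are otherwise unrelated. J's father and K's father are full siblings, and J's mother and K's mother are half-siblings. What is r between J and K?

0.1875

Independent pedigree routes through distinct common ancestors add.
J and K are related in two ways: first cousins through their fathers (r = 1/8) and half first cousins through their mothers (r = 1/16).
r = 1/8 + 1/16 = 3/16 = 0.1875.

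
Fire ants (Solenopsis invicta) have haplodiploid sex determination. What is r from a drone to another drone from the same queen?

Haploid brothers each carry a random half of the queen's diploid genome, so on average they share half: r = 1/2.

0.5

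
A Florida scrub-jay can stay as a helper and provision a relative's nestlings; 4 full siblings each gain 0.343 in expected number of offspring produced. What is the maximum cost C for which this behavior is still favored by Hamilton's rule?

r to a full sibling = 1/2 (full sibs share both parents — two paths of length 2: r = 2·(1/2)^2 = 1/2).
Hamilton's rule: n·r·B > C, so the trait is favored while C < n·r·B = 4·0.5·0.343 = 0.686.

0.686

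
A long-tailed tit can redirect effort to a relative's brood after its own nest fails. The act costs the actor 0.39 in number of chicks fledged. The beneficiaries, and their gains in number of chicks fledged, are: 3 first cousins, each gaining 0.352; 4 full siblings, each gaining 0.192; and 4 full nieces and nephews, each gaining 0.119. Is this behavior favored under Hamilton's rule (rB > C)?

Yes

Hamilton's rule: the trait is favored when the sum of r·B over every recipient exceeds the actor's cost C.
r to a first cousin = 0.125 (first cousins share one grandparent pair — two paths of length 4: r = 2·(1/2)^4 = 1/8).
r to a full sibling = 1/2 (full sibs share both parents — two paths of length 2: r = 2·(1/2)^2 = 1/2).
r to a full niece or nephew = 0.25 (full aunt/uncle↔niece/nephew: two paths of length 3 through the shared grandparent pair: r = 2·(1/2)^3 = 1/4).
Summing one r·B term per recipient: 3·0.125·0.352 + 4·0.5·0.192 + 4·0.25·0.119 = 0.635.
0.635 > 0.39: the indirect benefit exceeds the cost.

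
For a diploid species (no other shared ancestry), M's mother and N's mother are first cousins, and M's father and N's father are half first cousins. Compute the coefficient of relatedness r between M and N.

0.046875

Independent pedigree routes through distinct common ancestors add.
M and N are related in two ways: second cousins through their mothers (r = 1/32) and half second cousins through their fathers (r = 1/64).
r = 1/32 + 1/64 = 0.046875.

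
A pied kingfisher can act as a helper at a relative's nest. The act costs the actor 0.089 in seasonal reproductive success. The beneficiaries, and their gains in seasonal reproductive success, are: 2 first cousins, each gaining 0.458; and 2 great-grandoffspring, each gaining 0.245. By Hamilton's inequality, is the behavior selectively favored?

Hamilton's rule: the trait is favored when the sum of r·B over every recipient exceeds the actor's cost C.
r to a first cousin = 1/8 (first cousins share one grandparent pair — two paths of length 4: r = 2·(1/2)^4 = 1/8).
r to a great-grandoffspring = 0.125 (three parent–offspring links: r = (1/2)^3 = 1/8).
Summing one r·B term per recipient: 2·0.125·0.458 + 2·0.125·0.245 = 0.17575.
0.17575 > 0.089: the indirect benefit exceeds the cost.

Yes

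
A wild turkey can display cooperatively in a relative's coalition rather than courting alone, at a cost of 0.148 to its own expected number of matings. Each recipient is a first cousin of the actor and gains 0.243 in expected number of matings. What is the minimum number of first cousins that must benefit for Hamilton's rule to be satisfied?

r to a first cousin = 1/8 (first cousins share one grandparent pair — two paths of length 4: r = 2·(1/2)^4 = 1/8).
Hamilton's rule: n·r·B > C  ⇒  n > C/(r·B) = 0.148/(0.125·0.243) = 4.872.
The smallest integer exceeding 4.872 is 5.

5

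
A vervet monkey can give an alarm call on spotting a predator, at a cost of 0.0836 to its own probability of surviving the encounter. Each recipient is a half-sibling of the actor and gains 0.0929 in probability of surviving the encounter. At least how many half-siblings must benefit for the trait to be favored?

4

r to a half-sibling = 1/4 (half-sibs share one parent — one path of length 2: r = (1/2)^2 = 1/4).
Hamilton's rule: n·r·B > C  ⇒  n > C/(r·B) = 0.0836/(0.25·0.0929) = 3.6.
The smallest integer exceeding 3.6 is 4.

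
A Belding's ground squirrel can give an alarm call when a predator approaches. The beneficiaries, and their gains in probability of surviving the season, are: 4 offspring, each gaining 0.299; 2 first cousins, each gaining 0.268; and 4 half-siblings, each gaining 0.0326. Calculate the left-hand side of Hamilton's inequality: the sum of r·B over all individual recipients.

0.6976

r to an offspring = 0.5 (one parent–offspring link: r = (1/2)^1 = 1/2).
r to a first cousin = 1/8 (first cousins share one grandparent pair — two paths of length 4: r = 2·(1/2)^4 = 1/8).
r to a half-sibling = 0.25 (half-sibs share one parent — one path of length 2: r = (1/2)^2 = 1/4).
Summing one r·B term per recipient: 4·0.5·0.299 + 2·0.125·0.268 + 4·0.25·0.0326 = 0.6976.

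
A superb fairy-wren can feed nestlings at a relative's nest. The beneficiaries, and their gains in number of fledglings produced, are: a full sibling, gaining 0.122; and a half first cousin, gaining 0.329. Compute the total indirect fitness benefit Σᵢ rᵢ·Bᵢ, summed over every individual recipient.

r to a full sibling = 1/2 (full sibs share both parents — two paths of length 2: r = 2·(1/2)^2 = 1/2).
r to a half first cousin = 1/16 (half first cousins share one grandparent — one path of length 4: r = (1/2)^4 = 1/16).
Summing one r·B term per recipient: 1·0.5·0.122 + 1·0.0625·0.329 = 0.0815625.

0.0815625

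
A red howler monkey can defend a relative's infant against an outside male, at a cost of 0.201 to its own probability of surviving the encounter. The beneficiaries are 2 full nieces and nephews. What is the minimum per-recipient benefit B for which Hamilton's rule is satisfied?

r to a full niece or nephew = 1/4 (full aunt/uncle↔niece/nephew: two paths of length 3 through the shared grandparent pair: r = 2·(1/2)^3 = 1/4).
Hamilton's rule with n recipients of equal r: n·r·B > C, so B > C/(n·r) = 0.201/(2·0.25) = 0.402.

0.402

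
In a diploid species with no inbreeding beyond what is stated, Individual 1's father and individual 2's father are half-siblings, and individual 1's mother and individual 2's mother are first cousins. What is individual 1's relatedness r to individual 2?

0.09375

Independent pedigree routes through distinct common ancestors add.
Individual 1 and individual 2 are related in two ways: half first cousins through their fathers (r = 1/16) and second cousins through their mothers (r = 1/32).
r = 1/16 + 1/32 = 3/32 = 0.09375.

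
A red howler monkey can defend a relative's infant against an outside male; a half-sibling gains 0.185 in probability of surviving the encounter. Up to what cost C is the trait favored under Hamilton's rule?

0.04625

r to a half-sibling = 1/4 (half-sibs share one parent — one path of length 2: r = (1/2)^2 = 1/4).
Hamilton's rule: n·r·B > C, so the trait is favored while C < n·r·B = 1·0.25·0.185 = 0.04625.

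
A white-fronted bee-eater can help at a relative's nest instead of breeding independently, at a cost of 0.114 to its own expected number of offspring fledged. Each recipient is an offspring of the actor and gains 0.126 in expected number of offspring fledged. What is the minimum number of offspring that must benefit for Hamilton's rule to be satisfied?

r to an offspring = 1/2 (one parent–offspring link: r = (1/2)^1 = 1/2).
Hamilton's rule: n·r·B > C  ⇒  n > C/(r·B) = 0.114/(0.5·0.126) = 1.81.
The smallest integer exceeding 1.81 is 2.

2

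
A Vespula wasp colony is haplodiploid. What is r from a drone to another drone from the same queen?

0.5

Haploid brothers each carry a random half of the queen's diploid genome, so on average they share half: r = 1/2.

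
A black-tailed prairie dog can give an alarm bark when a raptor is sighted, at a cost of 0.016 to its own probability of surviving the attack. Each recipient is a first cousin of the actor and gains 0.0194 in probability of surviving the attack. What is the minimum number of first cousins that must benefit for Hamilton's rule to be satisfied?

r to a first cousin = 1/8 (first cousins share one grandparent pair — two paths of length 4: r = 2·(1/2)^4 = 1/8).
Hamilton's rule: n·r·B > C  ⇒  n > C/(r·B) = 0.016/(0.125·0.0194) = 6.598.
The smallest integer exceeding 6.598 is 7.

7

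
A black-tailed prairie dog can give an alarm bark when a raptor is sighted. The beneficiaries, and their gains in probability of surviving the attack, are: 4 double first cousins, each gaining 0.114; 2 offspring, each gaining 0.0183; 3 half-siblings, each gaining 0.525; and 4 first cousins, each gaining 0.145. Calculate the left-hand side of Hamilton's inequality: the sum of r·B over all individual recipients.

0.59855

r to a double first cousin = 0.25 (double first cousins share both grandparent pairs — four paths of length 4: r = 4·(1/2)^4 = 1/4).
r to an offspring = 0.5 (one parent–offspring link: r = (1/2)^1 = 1/2).
r to a half-sibling = 1/4 (half-sibs share one parent — one path of length 2: r = (1/2)^2 = 1/4).
r to a first cousin = 0.125 (first cousins share one grandparent pair — two paths of length 4: r = 2·(1/2)^4 = 1/8).
Summing one r·B term per recipient: 4·0.25·0.114 + 2·0.5·0.0183 + 3·0.25·0.525 + 4·0.125·0.145 = 0.59855.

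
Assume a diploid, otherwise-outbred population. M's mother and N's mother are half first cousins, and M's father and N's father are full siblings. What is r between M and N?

Independent pedigree routes through distinct common ancestors add.
M and N are related in two ways: half second cousins through their mothers (r = 1/64) and first cousins through their fathers (r = 1/8).
r = 1/64 + 1/8 = 0.140625.

0.140625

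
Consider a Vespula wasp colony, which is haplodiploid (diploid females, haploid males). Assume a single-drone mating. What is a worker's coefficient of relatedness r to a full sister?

0.75

Haplodiploid full sisters inherit their father's entire haploid genome identically (contributing 1/2) and on average half of their mother's contribution (1/2 · 1/2 = 1/4); r = 1/2 + 1/4 = 3/4.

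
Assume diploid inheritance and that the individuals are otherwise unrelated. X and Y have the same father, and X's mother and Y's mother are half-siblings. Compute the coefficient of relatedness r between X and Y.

Wright's path rule: contributions from independent ancestry routes add.
X and Y are related in two ways: half-sibs through their shared father (r = 1/4) and half first cousins through their mothers (r = 1/16).
r = 1/4 + 1/16 = 0.3125.

0.3125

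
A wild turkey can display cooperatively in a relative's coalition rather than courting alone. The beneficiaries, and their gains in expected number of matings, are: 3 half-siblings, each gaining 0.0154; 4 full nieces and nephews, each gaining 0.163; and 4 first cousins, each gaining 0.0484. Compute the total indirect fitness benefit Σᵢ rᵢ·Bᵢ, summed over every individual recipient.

r to a half-sibling = 0.25 (half-sibs share one parent — one path of length 2: r = (1/2)^2 = 1/4).
r to a full niece or nephew = 1/4 (full aunt/uncle↔niece/nephew: two paths of length 3 through the shared grandparent pair: r = 2·(1/2)^3 = 1/4).
r to a first cousin = 1/8 (first cousins share one grandparent pair — two paths of length 4: r = 2·(1/2)^4 = 1/8).
Summing one r·B term per recipient: 3·0.25·0.0154 + 4·0.25·0.163 + 4·0.125·0.0484 = 0.19875.

0.19875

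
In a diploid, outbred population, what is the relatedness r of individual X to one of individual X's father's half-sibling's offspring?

0.0625

Each parent–offspring link contributes a factor of 1/2, and independent paths through distinct common ancestors add.
Half first cousins share one grandparent — one path of length 4: r = (1/2)^4 = 1/16.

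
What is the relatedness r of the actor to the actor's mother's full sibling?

0.25

Each parent–offspring link contributes a factor of 1/2, and independent paths through distinct common ancestors add.
Full aunt/uncle↔niece/nephew: two paths of length 3 through the shared grandparent pair: r = 2·(1/2)^3 = 1/4.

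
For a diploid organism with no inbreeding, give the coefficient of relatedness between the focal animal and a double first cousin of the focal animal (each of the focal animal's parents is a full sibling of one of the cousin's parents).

Each parent–offspring link contributes a factor of 1/2, and independent paths through distinct common ancestors add.
Double first cousins share both grandparent pairs — four paths of length 4: r = 4·(1/2)^4 = 1/4.

0.25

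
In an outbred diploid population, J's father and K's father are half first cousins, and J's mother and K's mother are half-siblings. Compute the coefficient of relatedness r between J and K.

0.078125

Relatedness sums over independent paths through distinct common ancestors.
J and K are related in two ways: half second cousins through their fathers (r = 1/64) and half first cousins through their mothers (r = 1/16).
r = 1/64 + 1/16 = 0.078125.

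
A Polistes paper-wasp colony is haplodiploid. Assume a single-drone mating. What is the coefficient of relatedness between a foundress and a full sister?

0.75

Haplodiploid full sisters inherit their father's entire haploid genome identically (contributing 1/2) and on average half of their mother's contribution (1/2 · 1/2 = 1/4); r = 1/2 + 1/4 = 3/4.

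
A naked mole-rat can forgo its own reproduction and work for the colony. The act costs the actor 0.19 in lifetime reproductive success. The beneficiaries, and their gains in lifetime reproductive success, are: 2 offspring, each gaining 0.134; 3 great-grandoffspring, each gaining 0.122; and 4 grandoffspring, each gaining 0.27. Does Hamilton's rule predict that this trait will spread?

Hamilton's rule: the trait is favored when the sum of r·B over every recipient exceeds the actor's cost C.
r to an offspring = 1/2 (one parent–offspring link: r = (1/2)^1 = 1/2).
r to a great-grandoffspring = 1/8 (three parent–offspring links: r = (1/2)^3 = 1/8).
r to a grandoffspring = 0.25 (two parent–offspring links: r = (1/2)^2 = 1/4).
Summing one r·B term per recipient: 2·0.5·0.134 + 3·0.125·0.122 + 4·0.25·0.27 = 0.44975.
0.44975 > 0.19: the indirect benefit exceeds the cost.

Yes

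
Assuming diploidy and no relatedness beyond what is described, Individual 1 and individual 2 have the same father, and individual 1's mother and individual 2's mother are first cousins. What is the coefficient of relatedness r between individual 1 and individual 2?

0.28125

Wright's path rule: contributions from independent ancestry routes add.
Individual 1 and individual 2 are related in two ways: half-sibs through their shared father (r = 1/4) and second cousins through their mothers (r = 1/32).
r = 1/4 + 1/32 = 0.28125.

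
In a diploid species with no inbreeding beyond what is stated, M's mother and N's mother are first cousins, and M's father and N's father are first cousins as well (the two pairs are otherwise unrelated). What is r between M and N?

0.0625

Relatedness sums over independent paths through distinct common ancestors.
M and N are related in two ways: second cousins through their mothers (r = 1/32) and second cousins through their fathers (r = 1/32).
r = 1/32 + 1/32 = 1/16 = 0.0625.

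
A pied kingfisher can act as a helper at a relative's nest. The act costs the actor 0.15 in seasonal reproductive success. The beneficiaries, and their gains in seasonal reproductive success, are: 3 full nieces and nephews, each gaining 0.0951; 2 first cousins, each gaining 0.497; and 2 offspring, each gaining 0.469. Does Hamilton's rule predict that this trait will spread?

Yes

Hamilton's rule: the trait is favored when the sum of r·B over every recipient exceeds the actor's cost C.
r to a full niece or nephew = 1/4 (full aunt/uncle↔niece/nephew: two paths of length 3 through the shared grandparent pair: r = 2·(1/2)^3 = 1/4).
r to a first cousin = 0.125 (first cousins share one grandparent pair — two paths of length 4: r = 2·(1/2)^4 = 1/8).
r to an offspring = 0.5 (one parent–offspring link: r = (1/2)^1 = 1/2).
Summing one r·B term per recipient: 3·0.25·0.0951 + 2·0.125·0.497 + 2·0.5·0.469 = 0.664575.
0.664575 > 0.15: the indirect benefit exceeds the cost.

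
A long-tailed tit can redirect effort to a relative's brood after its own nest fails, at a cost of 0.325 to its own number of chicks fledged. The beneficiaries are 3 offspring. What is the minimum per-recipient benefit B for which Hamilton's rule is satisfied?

r to an offspring = 1/2 (one parent–offspring link: r = (1/2)^1 = 1/2).
Hamilton's rule with n recipients of equal r: n·r·B > C, so B > C/(n·r) = 0.325/(3·0.5) = 0.2167.

0.2167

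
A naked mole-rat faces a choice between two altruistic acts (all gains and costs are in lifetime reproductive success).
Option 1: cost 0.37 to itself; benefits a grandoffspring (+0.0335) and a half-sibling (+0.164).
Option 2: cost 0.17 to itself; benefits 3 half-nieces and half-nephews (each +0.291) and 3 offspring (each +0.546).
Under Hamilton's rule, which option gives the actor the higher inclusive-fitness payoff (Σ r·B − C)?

Option 1: r to a grandoffspring = 0.25.
Option 1: r to a half-sibling = 0.25.
Option 1: Σ r·B − C = (1·0.25·0.0335 + 1·0.25·0.164) − 0.37 = -0.320625.
Option 2: r to a half-niece or half-nephew = 0.125.
Option 2: r to an offspring = 0.5.
Option 2: Σ r·B − C = (3·0.125·0.291 + 3·0.5·0.546) − 0.17 = 0.758125.
Option 2 has the higher net inclusive-fitness payoff.

Option 2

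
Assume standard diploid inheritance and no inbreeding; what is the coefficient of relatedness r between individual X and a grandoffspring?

Two parent–offspring links: r = (1/2)^2 = 1/4.

0.25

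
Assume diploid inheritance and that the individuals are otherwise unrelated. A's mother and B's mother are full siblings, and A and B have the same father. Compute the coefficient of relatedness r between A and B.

Wright's path rule: contributions from independent ancestry routes add.
A and B are related in two ways: first cousins through their mothers (r = 1/8) and half-sibs through their shared father (r = 1/4).
r = 1/8 + 1/4 = 3/8 = 0.375.

0.375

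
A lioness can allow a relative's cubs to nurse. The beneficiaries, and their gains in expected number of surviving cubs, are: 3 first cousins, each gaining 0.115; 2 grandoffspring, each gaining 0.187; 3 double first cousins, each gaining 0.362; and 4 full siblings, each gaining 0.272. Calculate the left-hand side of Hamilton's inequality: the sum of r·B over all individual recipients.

0.952125

r to a first cousin = 1/8 (first cousins share one grandparent pair — two paths of length 4: r = 2·(1/2)^4 = 1/8).
r to a grandoffspring = 1/4 (two parent–offspring links: r = (1/2)^2 = 1/4).
r to a double first cousin = 0.25 (double first cousins share both grandparent pairs — four paths of length 4: r = 4·(1/2)^4 = 1/4).
r to a full sibling = 0.5 (full sibs share both parents — two paths of length 2: r = 2·(1/2)^2 = 1/2).
Summing one r·B term per recipient: 3·0.125·0.115 + 2·0.25·0.187 + 3·0.25·0.362 + 4·0.5·0.272 = 0.952125.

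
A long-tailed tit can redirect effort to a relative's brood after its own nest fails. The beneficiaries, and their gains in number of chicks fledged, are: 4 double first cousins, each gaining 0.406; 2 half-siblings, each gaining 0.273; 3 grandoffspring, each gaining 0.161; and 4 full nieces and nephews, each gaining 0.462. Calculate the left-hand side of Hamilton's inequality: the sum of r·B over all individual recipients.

r to a double first cousin = 1/4 (double first cousins share both grandparent pairs — four paths of length 4: r = 4·(1/2)^4 = 1/4).
r to a half-sibling = 0.25 (half-sibs share one parent — one path of length 2: r = (1/2)^2 = 1/4).
r to a grandoffspring = 1/4 (two parent–offspring links: r = (1/2)^2 = 1/4).
r to a full niece or nephew = 0.25 (full aunt/uncle↔niece/nephew: two paths of length 3 through the shared grandparent pair: r = 2·(1/2)^3 = 1/4).
Summing one r·B term per recipient: 4·0.25·0.406 + 2·0.25·0.273 + 3·0.25·0.161 + 4·0.25·0.462 = 1.12525.

1.12525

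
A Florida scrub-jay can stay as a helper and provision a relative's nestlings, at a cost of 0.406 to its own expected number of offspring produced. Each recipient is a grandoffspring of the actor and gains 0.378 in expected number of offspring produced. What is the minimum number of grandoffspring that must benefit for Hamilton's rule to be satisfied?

5

r to a grandoffspring = 1/4 (two parent–offspring links: r = (1/2)^2 = 1/4).
Hamilton's rule: n·r·B > C  ⇒  n > C/(r·B) = 0.406/(0.25·0.378) = 4.296.
The smallest integer exceeding 4.296 is 5.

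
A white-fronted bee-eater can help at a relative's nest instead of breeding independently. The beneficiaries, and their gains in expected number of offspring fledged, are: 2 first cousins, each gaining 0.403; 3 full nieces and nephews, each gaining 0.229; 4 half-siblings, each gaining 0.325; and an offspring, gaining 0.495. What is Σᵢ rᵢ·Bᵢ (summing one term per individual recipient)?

r to a first cousin = 0.125 (first cousins share one grandparent pair — two paths of length 4: r = 2·(1/2)^4 = 1/8).
r to a full niece or nephew = 0.25 (full aunt/uncle↔niece/nephew: two paths of length 3 through the shared grandparent pair: r = 2·(1/2)^3 = 1/4).
r to a half-sibling = 0.25 (half-sibs share one parent — one path of length 2: r = (1/2)^2 = 1/4).
r to an offspring = 0.5 (one parent–offspring link: r = (1/2)^1 = 1/2).
Summing one r·B term per recipient: 2·0.125·0.403 + 3·0.25·0.229 + 4·0.25·0.325 + 1·0.5·0.495 = 0.845.

0.845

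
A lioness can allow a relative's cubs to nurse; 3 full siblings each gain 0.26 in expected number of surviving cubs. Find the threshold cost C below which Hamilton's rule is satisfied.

r to a full sibling = 1/2 (full sibs share both parents — two paths of length 2: r = 2·(1/2)^2 = 1/2).
Hamilton's rule: n·r·B > C, so the trait is favored while C < n·r·B = 3·0.5·0.26 = 0.39.

0.39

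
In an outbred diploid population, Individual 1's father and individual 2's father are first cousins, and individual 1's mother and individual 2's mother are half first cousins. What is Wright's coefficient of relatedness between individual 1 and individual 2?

0.046875

With two independent routes of shared ancestry, r is the sum of the two contributions.
Individual 1 and individual 2 are related in two ways: second cousins through their fathers (r = 1/32) and half second cousins through their mothers (r = 1/64).
r = 1/32 + 1/64 = 0.046875.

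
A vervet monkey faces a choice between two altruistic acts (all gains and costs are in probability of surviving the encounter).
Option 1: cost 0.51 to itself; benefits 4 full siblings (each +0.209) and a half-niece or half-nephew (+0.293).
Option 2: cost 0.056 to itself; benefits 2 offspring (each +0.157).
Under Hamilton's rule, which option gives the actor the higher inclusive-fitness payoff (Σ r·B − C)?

Option 2

Option 1: r to a full sibling = 0.5.
Option 1: r to a half-niece or half-nephew = 0.125.
Option 1: Σ r·B − C = (4·0.5·0.209 + 1·0.125·0.293) − 0.51 = -0.055375.
Option 2: r to an offspring = 0.5.
Option 2: Σ r·B − C = (2·0.5·0.157) − 0.056 = 0.101.
Option 2 has the higher net inclusive-fitness payoff.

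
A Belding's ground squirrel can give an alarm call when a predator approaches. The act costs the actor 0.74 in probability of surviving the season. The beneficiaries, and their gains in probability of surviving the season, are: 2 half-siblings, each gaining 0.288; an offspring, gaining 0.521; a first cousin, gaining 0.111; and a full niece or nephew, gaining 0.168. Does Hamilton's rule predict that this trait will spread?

Hamilton's rule: the trait is favored when the sum of r·B over every recipient exceeds the actor's cost C.
r to a half-sibling = 1/4 (half-sibs share one parent — one path of length 2: r = (1/2)^2 = 1/4).
r to an offspring = 0.5 (one parent–offspring link: r = (1/2)^1 = 1/2).
r to a first cousin = 0.125 (first cousins share one grandparent pair — two paths of length 4: r = 2·(1/2)^4 = 1/8).
r to a full niece or nephew = 0.25 (full aunt/uncle↔niece/nephew: two paths of length 3 through the shared grandparent pair: r = 2·(1/2)^3 = 1/4).
Summing one r·B term per recipient: 2·0.25·0.288 + 1·0.5·0.521 + 1·0.125·0.111 + 1·0.25·0.168 = 0.460375.
0.460375 < 0.74: the indirect benefit is less than the cost.

No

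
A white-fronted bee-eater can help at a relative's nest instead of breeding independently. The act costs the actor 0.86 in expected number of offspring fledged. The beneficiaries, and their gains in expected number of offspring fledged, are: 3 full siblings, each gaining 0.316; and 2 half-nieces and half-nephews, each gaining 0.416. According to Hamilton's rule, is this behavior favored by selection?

No

Hamilton's rule: the trait is favored when the sum of r·B over every recipient exceeds the actor's cost C.
r to a full sibling = 0.5 (full sibs share both parents — two paths of length 2: r = 2·(1/2)^2 = 1/2).
r to a half-niece or half-nephew = 1/8 (half-aunt/uncle↔niece/nephew: one path of length 3: r = (1/2)^3 = 1/8).
Summing one r·B term per recipient: 3·0.5·0.316 + 2·0.125·0.416 = 0.578.
0.578 < 0.86: the indirect benefit is less than the cost.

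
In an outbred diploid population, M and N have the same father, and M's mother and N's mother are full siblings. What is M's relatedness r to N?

Independent pedigree routes through distinct common ancestors add.
M and N are related in two ways: half-sibs through their shared father (r = 1/4) and first cousins through their mothers (r = 1/8).
r = 1/4 + 1/8 = 0.375.

0.375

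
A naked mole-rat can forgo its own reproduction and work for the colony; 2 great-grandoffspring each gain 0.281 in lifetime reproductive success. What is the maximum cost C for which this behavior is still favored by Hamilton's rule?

r to a great-grandoffspring = 1/8 (three parent–offspring links: r = (1/2)^3 = 1/8).
Hamilton's rule: n·r·B > C, so the trait is favored while C < n·r·B = 2·0.125·0.281 = 0.07025.

0.07025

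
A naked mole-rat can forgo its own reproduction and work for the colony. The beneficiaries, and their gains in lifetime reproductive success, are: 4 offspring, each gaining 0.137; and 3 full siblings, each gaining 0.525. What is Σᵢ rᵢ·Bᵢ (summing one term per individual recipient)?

1.0615

r to an offspring = 0.5 (one parent–offspring link: r = (1/2)^1 = 1/2).
r to a full sibling = 0.5 (full sibs share both parents — two paths of length 2: r = 2·(1/2)^2 = 1/2).
Summing one r·B term per recipient: 4·0.5·0.137 + 3·0.5·0.525 = 1.0615.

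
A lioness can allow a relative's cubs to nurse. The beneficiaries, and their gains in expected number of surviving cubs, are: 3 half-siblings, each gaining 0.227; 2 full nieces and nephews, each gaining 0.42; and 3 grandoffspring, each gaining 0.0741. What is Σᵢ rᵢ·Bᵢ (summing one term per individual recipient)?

r to a half-sibling = 1/4 (half-sibs share one parent — one path of length 2: r = (1/2)^2 = 1/4).
r to a full niece or nephew = 1/4 (full aunt/uncle↔niece/nephew: two paths of length 3 through the shared grandparent pair: r = 2·(1/2)^3 = 1/4).
r to a grandoffspring = 0.25 (two parent–offspring links: r = (1/2)^2 = 1/4).
Summing one r·B term per recipient: 3·0.25·0.227 + 2·0.25·0.42 + 3·0.25·0.0741 = 0.435825.

0.435825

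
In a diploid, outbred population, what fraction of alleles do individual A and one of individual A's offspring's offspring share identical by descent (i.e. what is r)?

Each parent–offspring link contributes a factor of 1/2, and independent paths through distinct common ancestors add.
Two parent–offspring links: r = (1/2)^2 = 1/4.

0.25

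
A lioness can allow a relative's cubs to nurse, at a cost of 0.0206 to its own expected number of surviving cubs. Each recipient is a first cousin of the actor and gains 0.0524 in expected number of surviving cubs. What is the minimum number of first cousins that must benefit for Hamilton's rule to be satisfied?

4

r to a first cousin = 0.125 (first cousins share one grandparent pair — two paths of length 4: r = 2·(1/2)^4 = 1/8).
Hamilton's rule: n·r·B > C  ⇒  n > C/(r·B) = 0.0206/(0.125·0.0524) = 3.145.
The smallest integer exceeding 3.145 is 4.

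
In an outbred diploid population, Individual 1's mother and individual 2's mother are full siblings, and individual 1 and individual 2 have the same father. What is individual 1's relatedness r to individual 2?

0.375

Relatedness sums over independent paths through distinct common ancestors.
Individual 1 and individual 2 are related in two ways: first cousins through their mothers (r = 1/8) and half-sibs through their shared father (r = 1/4).
r = 1/8 + 1/4 = 0.375.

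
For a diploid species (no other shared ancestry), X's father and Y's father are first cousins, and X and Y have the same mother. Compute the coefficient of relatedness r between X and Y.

0.28125

Relatedness sums over independent paths through distinct common ancestors.
X and Y are related in two ways: second cousins through their fathers (r = 1/32) and half-sibs through their shared mother (r = 1/4).
r = 1/32 + 1/4 = 0.28125.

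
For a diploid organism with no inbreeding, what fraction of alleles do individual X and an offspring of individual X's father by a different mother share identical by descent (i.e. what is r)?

Each parent–offspring link contributes a factor of 1/2, and independent paths through distinct common ancestors add.
Half-sibs share one parent — one path of length 2: r = (1/2)^2 = 1/4.

0.25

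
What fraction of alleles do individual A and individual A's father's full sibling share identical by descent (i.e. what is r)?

Each parent–offspring link contributes a factor of 1/2, and independent paths through distinct common ancestors add.
Full aunt/uncle↔niece/nephew: two paths of length 3 through the shared grandparent pair: r = 2·(1/2)^3 = 1/4.

0.25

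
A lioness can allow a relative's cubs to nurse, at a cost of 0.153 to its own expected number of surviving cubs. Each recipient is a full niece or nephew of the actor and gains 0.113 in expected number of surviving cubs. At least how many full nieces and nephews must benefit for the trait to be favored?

6

r to a full niece or nephew = 0.25 (full aunt/uncle↔niece/nephew: two paths of length 3 through the shared grandparent pair: r = 2·(1/2)^3 = 1/4).
Hamilton's rule: n·r·B > C  ⇒  n > C/(r·B) = 0.153/(0.25·0.113) = 5.416.
The smallest integer exceeding 5.416 is 6.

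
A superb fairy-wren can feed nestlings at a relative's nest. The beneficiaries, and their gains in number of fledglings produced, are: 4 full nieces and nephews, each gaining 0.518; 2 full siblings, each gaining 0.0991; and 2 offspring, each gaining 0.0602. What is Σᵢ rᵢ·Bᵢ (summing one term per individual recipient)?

0.6773

r to a full niece or nephew = 0.25 (full aunt/uncle↔niece/nephew: two paths of length 3 through the shared grandparent pair: r = 2·(1/2)^3 = 1/4).
r to a full sibling = 1/2 (full sibs share both parents — two paths of length 2: r = 2·(1/2)^2 = 1/2).
r to an offspring = 0.5 (one parent–offspring link: r = (1/2)^1 = 1/2).
Summing one r·B term per recipient: 4·0.25·0.518 + 2·0.5·0.0991 + 2·0.5·0.0602 = 0.6773.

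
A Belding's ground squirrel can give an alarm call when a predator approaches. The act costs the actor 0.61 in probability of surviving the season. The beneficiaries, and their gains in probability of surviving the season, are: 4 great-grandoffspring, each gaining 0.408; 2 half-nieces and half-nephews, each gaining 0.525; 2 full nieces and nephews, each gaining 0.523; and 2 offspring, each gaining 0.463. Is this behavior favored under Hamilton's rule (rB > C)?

Yes

Hamilton's rule: the trait is favored when the sum of r·B over every recipient exceeds the actor's cost C.
r to a great-grandoffspring = 0.125 (three parent–offspring links: r = (1/2)^3 = 1/8).
r to a half-niece or half-nephew = 1/8 (half-aunt/uncle↔niece/nephew: one path of length 3: r = (1/2)^3 = 1/8).
r to a full niece or nephew = 1/4 (full aunt/uncle↔niece/nephew: two paths of length 3 through the shared grandparent pair: r = 2·(1/2)^3 = 1/4).
r to an offspring = 0.5 (one parent–offspring link: r = (1/2)^1 = 1/2).
Summing one r·B term per recipient: 4·0.125·0.408 + 2·0.125·0.525 + 2·0.25·0.523 + 2·0.5·0.463 = 1.05975.
1.05975 > 0.61: the indirect benefit exceeds the cost.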